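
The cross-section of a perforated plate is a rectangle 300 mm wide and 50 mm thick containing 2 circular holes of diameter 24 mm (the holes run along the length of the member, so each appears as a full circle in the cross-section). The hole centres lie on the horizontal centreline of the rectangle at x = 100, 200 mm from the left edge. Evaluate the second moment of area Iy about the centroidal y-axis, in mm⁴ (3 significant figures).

Split into non-overlapping primitives; take the origin at the lower-left of the bounding box.
Plate: 300 × 50, A = 15 000 mm², x = 150 mm, Ī = 112 500 000 mm⁴.
Hole 1 (subtracted): ⌀24, A = 452.39 mm², x = 100 mm, Ī = 16 286 mm⁴.
Hole 2 (subtracted): ⌀24, A = 452.39 mm², x = 200 mm, Ī = 16 286 mm⁴.
By symmetry the centroid is at mid-width, x̄ = 150 mm.
Transfer each piece to the centroidal y-axis using Ī + A·d² with d = x − 150:
  plate: d = 0 mm → contributes +112 500 000 mm⁴
  hole 1: d = -50 mm → contributes −1 147 259 mm⁴
  hole 2: d = 50 mm → contributes −1 147 259 mm⁴
Total I = 110 205 481 mm⁴.

Iy ≈ 1.10 × 10⁸ mm⁴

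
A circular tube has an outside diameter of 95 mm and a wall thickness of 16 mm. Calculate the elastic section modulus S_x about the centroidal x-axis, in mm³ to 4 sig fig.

S_x ≈ 6.789 × 10⁴ mm³

Decompose the section into non-overlapping parts with the origin at the bottom-left of its bounding rectangle.
Outer circle: ⌀95, A = 7088.22 mm², y = 47.5 mm, Ī = 3 998 198 mm⁴.
Bore (subtracted): ⌀63, A = 3117.25 mm², y = 47.5 mm, Ī = 773 272 mm⁴.
By symmetry the centroid is at mid-height, ȳ = 47.5 mm.
All pieces are centred on the centroidal x-axis, so I = ΣĪ (holes subtracted) = 3 224 927 mm⁴.
Extreme fibre distance c = 47.5 mm; S = I/c = 67893.2 mm³.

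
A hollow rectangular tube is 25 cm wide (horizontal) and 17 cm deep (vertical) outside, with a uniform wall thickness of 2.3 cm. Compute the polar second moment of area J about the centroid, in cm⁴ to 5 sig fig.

J ≈ 2.0357 × 10⁴ cm⁴

Treat the section as a set of non-overlapping primitives; coordinates are from the bounding-box lower-left.
Outer rectangle: 25 × 17, A = 425 cm², y = 8.5 cm, Ī = 10235.42 cm⁴.
Inner void (subtracted): 20.4 × 12.4, A = 252.96 cm², y = 8.5 cm, Ī = 3241.261 cm⁴.
By symmetry the centroid is at mid-height, ȳ = 8.5 cm.
All pieces are centred on the centroidal x-axis, so I = ΣĪ (holes subtracted) = 6994.156 cm⁴.
Repeating about the centroidal y-axis gives I_y = 13362.76 cm⁴.
Polar second moment: J = I_x + I_y = 20356.92 cm⁴.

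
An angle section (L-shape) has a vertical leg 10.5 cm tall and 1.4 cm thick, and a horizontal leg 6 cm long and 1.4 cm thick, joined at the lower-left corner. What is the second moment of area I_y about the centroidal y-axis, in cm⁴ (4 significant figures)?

I_y ≈ 54.06 cm⁴

Treat the section as a set of non-overlapping primitives; coordinates are from the bounding-box lower-left.
Vertical leg: 1.4 × 10.5, A = 14.7 cm², x = 0.7 cm, Ī = 2.401 cm⁴.
Horizontal leg (remainder): 4.6 × 1.4, A = 6.44 cm², x = 3.7 cm, Ī = 11.3559 cm⁴.
Centroid: x̄ = ΣA·x / ΣA = 1.61391 cm.
Transfer each piece to the centroidal y-axis using Ī + A·d² with d = x − 1.61391:
  vertical leg: d = -0.913907 cm → contributes +14.6788 cm⁴
  horizontal leg (remainder): d = 2.08609 cm → contributes +39.3813 cm⁴
Total I = 54.0602 cm⁴.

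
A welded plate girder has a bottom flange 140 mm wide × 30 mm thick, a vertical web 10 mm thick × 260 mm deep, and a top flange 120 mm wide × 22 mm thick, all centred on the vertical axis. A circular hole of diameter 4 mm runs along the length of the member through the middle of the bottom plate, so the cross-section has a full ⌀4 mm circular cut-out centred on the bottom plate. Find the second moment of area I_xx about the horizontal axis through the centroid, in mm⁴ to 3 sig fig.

Split into non-overlapping primitives; take the origin at the lower-left of the bounding box.
Bottom plate: 140 × 30, A = 4 200 mm², y = 15 mm, Ī = 315 000 mm⁴.
Web plate: 10 × 260, A = 2 600 mm², y = 160 mm, Ī = 14 646 667 mm⁴.
Top plate: 120 × 22, A = 2 640 mm², y = 301 mm, Ī = 106 480 mm⁴.
Hole (subtracted): ⌀4, A = 12.566 mm², y = 15 mm, Ī = 12.566 mm⁴.
Centroid: ȳ = ΣA·y / ΣA = 135.08 mm.
Transfer each piece to the horizontal axis through the centroid using Ī + A·d² with d = y − 135.08:
  bottom plate: d = -120.08 mm → contributes +60 875 000 mm⁴
  web plate: d = 24.921 mm → contributes +16 261 369 mm⁴
  top plate: d = 165.92 mm → contributes +72 784 797 mm⁴
  hole: d = -120.08 mm → contributes −181 208 mm⁴
Total I = 149 739 959 mm⁴.

I_xx ≈ 1.50 × 10⁸ mm⁴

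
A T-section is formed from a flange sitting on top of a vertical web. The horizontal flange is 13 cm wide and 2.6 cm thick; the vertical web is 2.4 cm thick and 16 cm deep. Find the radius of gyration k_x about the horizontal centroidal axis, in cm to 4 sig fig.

k_x ≈ 5.757 cm

Break the section into simple shapes (no overlaps), measuring from the bottom-left corner of the bounding box.
Flange: 13 × 2.6, A = 33.8 cm², y = 17.3 cm, Ī = 19.0407 cm⁴.
Web: 2.4 × 16, A = 38.4 cm², y = 8 cm, Ī = 819.2 cm⁴.
Centroid: ȳ = ΣA·y / ΣA = 12.3537 cm.
Transfer each piece to the horizontal centroidal axis using Ī + A·d² with d = y − 12.3537:
  flange: d = 4.94626 cm → contributes +845.974 cm⁴
  web: d = -4.35374 cm → contributes +1547.07 cm⁴
Total I = 2393.05 cm⁴.
Radius of gyration: k = √(I/A) = √(2393.05 / 72.2) = 5.75714 cm.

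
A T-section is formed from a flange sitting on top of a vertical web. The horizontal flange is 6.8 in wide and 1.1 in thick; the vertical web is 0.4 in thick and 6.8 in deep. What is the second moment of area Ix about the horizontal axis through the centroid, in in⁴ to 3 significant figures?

Ix ≈ 42.4 in⁴

Split into non-overlapping primitives; take the origin at the lower-left of the bounding box.
Flange: 6.8 × 1.1, A = 7.48 in², y = 7.35 in, Ī = 0.75423 in⁴.
Web: 0.4 × 6.8, A = 2.72 in², y = 3.4 in, Ī = 10.481 in⁴.
Centroid: ȳ = ΣA·y / ΣA = 6.2967 in.
Transfer each piece to the horizontal axis through the centroid using Ī + A·d² with d = y − 6.2967:
  flange: d = 1.0533 in → contributes +9.0534 in⁴
  web: d = -2.8967 in → contributes +33.304 in⁴
Total I = 42.357 in⁴.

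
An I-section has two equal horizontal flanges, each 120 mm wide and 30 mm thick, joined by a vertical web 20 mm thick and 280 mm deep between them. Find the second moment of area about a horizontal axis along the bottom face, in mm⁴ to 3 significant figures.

I_base ≈ 5.80 × 10⁸ mm⁴

Decompose the section into non-overlapping parts with the origin at the bottom-left of its bounding rectangle.
Bottom flange: 120 × 30, A = 3 600 mm², y = 15 mm, Ī = 270 000 mm⁴.
Web: 20 × 280, A = 5 600 mm², y = 170 mm, Ī = 36 586 667 mm⁴.
Top flange: 120 × 30, A = 3 600 mm², y = 325 mm, Ī = 270 000 mm⁴.
Transfer each piece to the base of the section using Ī + A·d² with d = y − 0:
  bottom flange: d = 15 mm → contributes +1 080 000 mm⁴
  web: d = 170 mm → contributes +198 426 667 mm⁴
  top flange: d = 325 mm → contributes +380 520 000 mm⁴
Total I = 580 026 667 mm⁴.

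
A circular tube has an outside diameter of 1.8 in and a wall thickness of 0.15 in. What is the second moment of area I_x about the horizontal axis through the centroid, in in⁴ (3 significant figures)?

Decompose the section into non-overlapping parts with the origin at the bottom-left of its bounding rectangle.
Outer circle: ⌀1.8, A = 2.5447 in², y = 0.9 in, Ī = 0.5153 in⁴.
Bore (subtracted): ⌀1.5, A = 1.7671 in², y = 0.9 in, Ī = 0.2485 in⁴.
By symmetry the centroid is at mid-height, ȳ = 0.9 in.
All pieces are centred on the horizontal axis through the centroid, so I = ΣĪ (holes subtracted) = 0.26679 in⁴.

I_x ≈ 0.267 in⁴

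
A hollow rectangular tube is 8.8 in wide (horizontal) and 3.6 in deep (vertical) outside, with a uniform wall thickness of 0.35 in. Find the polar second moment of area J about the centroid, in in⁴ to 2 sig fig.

Treat the section as a set of non-overlapping primitives; coordinates are from the bounding-box lower-left.
Outer rectangle: 8.8 × 3.6, A = 31.68 in², y = 1.8 in, Ī = 34.21 in⁴.
Inner void (subtracted): 8.1 × 2.9, A = 23.49 in², y = 1.8 in, Ī = 16.46 in⁴.
By symmetry the centroid is at mid-height, ȳ = 1.8 in.
All pieces are centred on the centroidal x-axis, so I = ΣĪ (holes subtracted) = 17.75 in⁴.
Repeating about the centroidal y-axis gives I_y = 76.01 in⁴.
Polar second moment: J = I_x + I_y = 93.76 in⁴.

J ≈ 94 in⁴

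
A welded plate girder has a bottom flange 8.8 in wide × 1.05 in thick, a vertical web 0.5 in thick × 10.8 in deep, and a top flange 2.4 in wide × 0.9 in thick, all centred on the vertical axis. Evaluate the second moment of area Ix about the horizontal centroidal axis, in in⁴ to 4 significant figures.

Treat the section as a set of non-overlapping primitives; coordinates are from the bounding-box lower-left.
Bottom plate: 8.8 × 1.05, A = 9.24 in², y = 0.525 in, Ī = 0.848925 in⁴.
Web plate: 0.5 × 10.8, A = 5.4 in², y = 6.45 in, Ī = 52.488 in⁴.
Top plate: 2.4 × 0.9, A = 2.16 in², y = 12.3 in, Ī = 0.1458 in⁴.
Centroid: ȳ = ΣA·y / ΣA = 3.94339 in.
Transfer each piece to the horizontal centroidal axis using Ī + A·d² with d = y − 3.94339:
  bottom plate: d = -3.41839 in → contributes +108.822 in⁴
  web plate: d = 2.50661 in → contributes +86.4166 in⁴
  top plate: d = 8.35661 in → contributes +150.985 in⁴
Total I = 346.224 in⁴.

Ix ≈ 346.2 in⁴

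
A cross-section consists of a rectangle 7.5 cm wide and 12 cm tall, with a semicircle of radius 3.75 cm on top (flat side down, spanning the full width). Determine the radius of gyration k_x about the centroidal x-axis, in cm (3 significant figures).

k_x ≈ 4.35 cm

Treat the section as a set of non-overlapping primitives; coordinates are from the bounding-box lower-left.
Rectangular body: 7.5 × 12, A = 90 cm², y = 6 cm, Ī = 1 080 cm⁴.
Semicircular cap: semicircle r = 3.75, A = 22.089 cm², y = 13.592 cm, Ī = 21.705 cm⁴.
Centroid: ȳ = ΣA·y / ΣA = 7.4961 cm.
Transfer each piece to the centroidal x-axis using Ī + A·d² with d = y − 7.4961:
  rectangular body: d = -1.4961 cm → contributes +1281.4 cm⁴
  semicircular cap: d = 6.0955 cm → contributes +842.43 cm⁴
Total I = 2123.9 cm⁴.
Radius of gyration: k = √(I/A) = √(2123.9 / 112.09) = 4.3529 cm.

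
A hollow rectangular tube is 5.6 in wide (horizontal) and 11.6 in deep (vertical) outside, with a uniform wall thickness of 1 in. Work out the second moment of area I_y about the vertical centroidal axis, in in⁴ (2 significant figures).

Split into non-overlapping primitives; take the origin at the lower-left of the bounding box.
Outer rectangle: 5.6 × 11.6, A = 64.96 in², x = 2.8 in, Ī = 169.8 in⁴.
Inner void (subtracted): 3.6 × 9.6, A = 34.56 in², x = 2.8 in, Ī = 37.32 in⁴.
By symmetry the centroid is at mid-width, x̄ = 2.8 in.
All pieces are centred on the vertical centroidal axis, so I = ΣĪ (holes subtracted) = 132.4 in⁴.

I_y ≈ 130 in⁴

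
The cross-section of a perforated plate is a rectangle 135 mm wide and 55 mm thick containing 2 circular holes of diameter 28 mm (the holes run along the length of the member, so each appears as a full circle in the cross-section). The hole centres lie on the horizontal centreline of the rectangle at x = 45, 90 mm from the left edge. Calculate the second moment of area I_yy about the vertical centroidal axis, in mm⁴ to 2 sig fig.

Decompose the section into non-overlapping parts with the origin at the bottom-left of its bounding rectangle.
Plate: 135 × 55, A = 7 425 mm², x = 67.5 mm, Ī = 11 276 719 mm⁴.
Hole 1 (subtracted): ⌀28, A = 615.8 mm², x = 45 mm, Ī = 30 172 mm⁴.
Hole 2 (subtracted): ⌀28, A = 615.8 mm², x = 90 mm, Ī = 30 172 mm⁴.
By symmetry the centroid is at mid-width, x̄ = 67.5 mm.
Transfer each piece to the vertical centroidal axis using Ī + A·d² with d = x − 67.5:
  plate: d = 0 mm → contributes +11 276 719 mm⁴
  hole 1: d = -22.5 mm → contributes −341 896 mm⁴
  hole 2: d = 22.5 mm → contributes −341 896 mm⁴
Total I = 10 592 926 mm⁴.

I_yy ≈ 1.1 × 10⁷ mm⁴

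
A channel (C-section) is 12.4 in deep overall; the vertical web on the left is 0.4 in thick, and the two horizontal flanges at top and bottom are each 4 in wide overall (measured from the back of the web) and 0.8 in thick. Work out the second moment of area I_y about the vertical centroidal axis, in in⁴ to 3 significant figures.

Treat the section as a set of non-overlapping primitives; coordinates are from the bounding-box lower-left.
Web: 0.4 × 12.4, A = 4.96 in², x = 0.2 in, Ī = 0.066133 in⁴.
Top flange (beyond web): 3.6 × 0.8, A = 2.88 in², x = 2.2 in, Ī = 3.1104 in⁴.
Bottom flange (beyond web): 3.6 × 0.8, A = 2.88 in², x = 2.2 in, Ī = 3.1104 in⁴.
Centroid: x̄ = ΣA·x / ΣA = 1.2746 in.
Transfer each piece to the vertical centroidal axis using Ī + A·d² with d = x − 1.2746:
  web: d = -1.0746 in → contributes +5.7941 in⁴
  top flange (beyond web): d = 0.92537 in → contributes +5.5766 in⁴
  bottom flange (beyond web): d = 0.92537 in → contributes +5.5766 in⁴
Total I = 16.947 in⁴.

I_y ≈ 16.9 in⁴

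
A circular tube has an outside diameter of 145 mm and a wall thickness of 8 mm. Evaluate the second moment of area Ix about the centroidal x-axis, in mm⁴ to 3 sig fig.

Ix ≈ 8.11 × 10⁶ mm⁴

Break the section into simple shapes (no overlaps), measuring from the bottom-left corner of the bounding box.
Outer circle: ⌀145, A = 16 513 mm², y = 72.5 mm, Ī = 21 699 109 mm⁴.
Bore (subtracted): ⌀129, A = 13 070 mm², y = 72.5 mm, Ī = 13 593 420 mm⁴.
By symmetry the centroid is at mid-height, ȳ = 72.5 mm.
All pieces are centred on the centroidal x-axis, so I = ΣĪ (holes subtracted) = 8 105 689 mm⁴.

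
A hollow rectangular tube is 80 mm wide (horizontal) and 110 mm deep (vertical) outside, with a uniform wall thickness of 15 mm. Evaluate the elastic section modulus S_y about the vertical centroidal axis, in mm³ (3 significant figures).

Treat the section as a set of non-overlapping primitives; coordinates are from the bounding-box lower-left.
Outer rectangle: 80 × 110, A = 8 800 mm², x = 40 mm, Ī = 4 693 333 mm⁴.
Inner void (subtracted): 50 × 80, A = 4 000 mm², x = 40 mm, Ī = 833 333 mm⁴.
By symmetry the centroid is at mid-width, x̄ = 40 mm.
All pieces are centred on the vertical centroidal axis, so I = ΣĪ (holes subtracted) = 3 860 000 mm⁴.
Extreme fibre distance c = 40 mm; S = I/c = 96 500 mm³.

S_y ≈ 9.65 × 10⁴ mm³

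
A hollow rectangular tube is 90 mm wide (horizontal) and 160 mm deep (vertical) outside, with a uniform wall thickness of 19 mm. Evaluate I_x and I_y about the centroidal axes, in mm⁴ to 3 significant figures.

I_x ≈ 2.29 × 10⁷ mm⁴, I_y ≈ 8.29 × 10⁶ mm⁴

Decompose the section into non-overlapping parts with the origin at the bottom-left of its bounding rectangle.
Outer rectangle: 90 × 160, A = 14 400 mm², y = 80 mm, Ī = 30 720 000 mm⁴.
Inner void (subtracted): 52 × 122, A = 6 344 mm², y = 80 mm, Ī = 7 868 675 mm⁴.
By symmetry the centroid is at mid-height, ȳ = 80 mm.
All pieces are centred on the centroidal x-axis, so I = ΣĪ (holes subtracted) = 22 851 325 mm⁴.
Repeating about the centroidal y-axis gives I_y = 8 290 485 mm⁴.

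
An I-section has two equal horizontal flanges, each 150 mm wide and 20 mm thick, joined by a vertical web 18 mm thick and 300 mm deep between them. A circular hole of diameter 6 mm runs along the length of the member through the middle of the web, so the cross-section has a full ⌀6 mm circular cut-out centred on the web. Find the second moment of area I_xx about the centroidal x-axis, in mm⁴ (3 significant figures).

I_xx ≈ 1.94 × 10⁸ mm⁴

Split into non-overlapping primitives; take the origin at the lower-left of the bounding box.
Bottom flange: 150 × 20, A = 3 000 mm², y = 10 mm, Ī = 100 000 mm⁴.
Web: 18 × 300, A = 5 400 mm², y = 170 mm, Ī = 40 500 000 mm⁴.
Top flange: 150 × 20, A = 3 000 mm², y = 330 mm, Ī = 100 000 mm⁴.
Hole (subtracted): ⌀6, A = 28.274 mm², y = 170 mm, Ī = 63.617 mm⁴.
By symmetry the centroid is at mid-height, ȳ = 170 mm.
Transfer each piece to the centroidal x-axis using Ī + A·d² with d = y − 170:
  bottom flange: d = -160 mm → contributes +76 900 000 mm⁴
  web: d = 0 mm → contributes +40 500 000 mm⁴
  top flange: d = 160 mm → contributes +76 900 000 mm⁴
  hole: d = 0 mm → contributes −63.617 mm⁴
Total I = 194 299 936 mm⁴.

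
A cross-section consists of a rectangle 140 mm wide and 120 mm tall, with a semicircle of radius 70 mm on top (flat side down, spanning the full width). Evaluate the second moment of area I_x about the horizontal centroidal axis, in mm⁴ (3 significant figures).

Treat the section as a set of non-overlapping primitives; coordinates are from the bounding-box lower-left.
Rectangular body: 140 × 120, A = 16 800 mm², y = 60 mm, Ī = 20 160 000 mm⁴.
Semicircular cap: semicircle r = 70, A = 7696.9 mm², y = 149.71 mm, Ī = 2 635 265 mm⁴.
Centroid: ȳ = ΣA·y / ΣA = 88.186 mm.
Transfer each piece to the horizontal centroidal axis using Ī + A·d² with d = y − 88.186:
  rectangular body: d = -28.186 mm → contributes +33 507 199 mm⁴
  semicircular cap: d = 61.522 mm → contributes +31 768 148 mm⁴
Total I = 65 275 348 mm⁴.

I_x ≈ 6.53 × 10⁷ mm⁴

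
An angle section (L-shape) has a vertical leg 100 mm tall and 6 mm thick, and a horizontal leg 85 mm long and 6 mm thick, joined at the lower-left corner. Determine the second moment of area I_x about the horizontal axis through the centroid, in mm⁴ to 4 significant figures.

Decompose the section into non-overlapping parts with the origin at the bottom-left of its bounding rectangle.
Vertical leg: 6 × 100, A = 600 mm², y = 50 mm, Ī = 500 000 mm⁴.
Horizontal leg (remainder): 79 × 6, A = 474 mm², y = 3 mm, Ī = 1 422 mm⁴.
Centroid: ȳ = ΣA·y / ΣA = 29.257 mm.
Transfer each piece to the horizontal axis through the centroid using Ī + A·d² with d = y − 29.257:
  vertical leg: d = 20.743 mm → contributes +758 164 mm⁴
  horizontal leg (remainder): d = -26.257 mm → contributes +328 211 mm⁴
Total I = 1 086 375 mm⁴.

I_x ≈ 1.086 × 10⁶ mm⁴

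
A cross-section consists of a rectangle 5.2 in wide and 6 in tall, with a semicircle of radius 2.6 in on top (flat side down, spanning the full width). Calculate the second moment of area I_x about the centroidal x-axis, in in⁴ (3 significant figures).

Decompose the section into non-overlapping parts with the origin at the bottom-left of its bounding rectangle.
Rectangular body: 5.2 × 6, A = 31.2 in², y = 3 in, Ī = 93.6 in⁴.
Semicircular cap: semicircle r = 2.6, A = 10.619 in², y = 7.1035 in, Ī = 5.0156 in⁴.
Centroid: ȳ = ΣA·y / ΣA = 4.042 in.
Transfer each piece to the centroidal x-axis using Ī + A·d² with d = y − 4.042:
  rectangular body: d = -1.042 in → contributes +127.47 in⁴
  semicircular cap: d = 3.0615 in → contributes +104.54 in⁴
Total I = 232.02 in⁴.

I_x ≈ 232 in⁴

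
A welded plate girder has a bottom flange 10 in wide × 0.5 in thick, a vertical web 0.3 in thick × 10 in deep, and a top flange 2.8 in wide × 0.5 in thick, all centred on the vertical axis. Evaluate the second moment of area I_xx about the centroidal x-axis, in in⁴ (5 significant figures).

Split into non-overlapping primitives; take the origin at the lower-left of the bounding box.
Bottom plate: 10 × 0.5, A = 5 in², y = 0.25 in, Ī = 0.1041667 in⁴.
Web plate: 0.3 × 10, A = 3 in², y = 5.5 in, Ī = 25 in⁴.
Top plate: 2.8 × 0.5, A = 1.4 in², y = 10.75 in, Ī = 0.02916667 in⁴.
Centroid: ȳ = ΣA·y / ΣA = 3.489362 in.
Transfer each piece to the centroidal x-axis using Ī + A·d² with d = y − 3.489362:
  bottom plate: d = -3.239362 in → contributes +52.57149 in⁴
  web plate: d = 2.010638 in → contributes +37.128 in⁴
  top plate: d = 7.260638 in → contributes +73.83278 in⁴
Total I = 163.5323 in⁴.

I_xx ≈ 163.53 in⁴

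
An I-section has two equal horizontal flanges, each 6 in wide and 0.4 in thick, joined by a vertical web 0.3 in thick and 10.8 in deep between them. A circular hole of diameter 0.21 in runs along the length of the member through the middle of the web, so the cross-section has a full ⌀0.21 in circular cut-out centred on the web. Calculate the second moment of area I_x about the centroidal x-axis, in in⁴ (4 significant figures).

Treat the section as a set of non-overlapping primitives; coordinates are from the bounding-box lower-left.
Bottom flange: 6 × 0.4, A = 2.4 in², y = 0.2 in, Ī = 0.032 in⁴.
Web: 0.3 × 10.8, A = 3.24 in², y = 5.8 in, Ī = 31.4928 in⁴.
Top flange: 6 × 0.4, A = 2.4 in², y = 11.4 in, Ī = 0.032 in⁴.
Hole (subtracted): ⌀0.21, A = 0.0346361 in², y = 5.8 in, Ī = 0.0000954656 in⁴.
By symmetry the centroid is at mid-height, ȳ = 5.8 in.
Transfer each piece to the centroidal x-axis using Ī + A·d² with d = y − 5.8:
  bottom flange: d = -5.6 in → contributes +75.296 in⁴
  web: d = 0 in → contributes +31.4928 in⁴
  top flange: d = 5.6 in → contributes +75.296 in⁴
  hole: d = 0 in → contributes −0.0000954656 in⁴
Total I = 182.085 in⁴.

I_x ≈ 182.1 in⁴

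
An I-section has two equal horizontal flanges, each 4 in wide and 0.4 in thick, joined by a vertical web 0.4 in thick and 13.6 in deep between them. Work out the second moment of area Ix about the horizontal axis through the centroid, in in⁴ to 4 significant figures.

Ix ≈ 240.7 in⁴

Decompose the section into non-overlapping parts with the origin at the bottom-left of its bounding rectangle.
Bottom flange: 4 × 0.4, A = 1.6 in², y = 0.2 in, Ī = 0.0213333 in⁴.
Web: 0.4 × 13.6, A = 5.44 in², y = 7.2 in, Ī = 83.8485 in⁴.
Top flange: 4 × 0.4, A = 1.6 in², y = 14.2 in, Ī = 0.0213333 in⁴.
By symmetry the centroid is at mid-height, ȳ = 7.2 in.
Transfer each piece to the horizontal axis through the centroid using Ī + A·d² with d = y − 7.2:
  bottom flange: d = -7 in → contributes +78.4213 in⁴
  web: d = 0 in → contributes +83.8485 in⁴
  top flange: d = 7 in → contributes +78.4213 in⁴
Total I = 240.691 in⁴.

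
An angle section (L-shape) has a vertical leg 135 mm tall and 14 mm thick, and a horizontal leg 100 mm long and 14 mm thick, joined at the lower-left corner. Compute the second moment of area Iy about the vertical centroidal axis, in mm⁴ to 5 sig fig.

Iy ≈ 2.6116 × 10⁶ mm⁴

Split into non-overlapping primitives; take the origin at the lower-left of the bounding box.
Vertical leg: 14 × 135, A = 1 890 mm², x = 7 mm, Ī = 30 870 mm⁴.
Horizontal leg (remainder): 86 × 14, A = 1 204 mm², x = 57 mm, Ī = 742065.3 mm⁴.
Centroid: x̄ = ΣA·x / ΣA = 26.45701 mm.
Transfer each piece to the vertical centroidal axis using Ī + A·d² with d = x − 26.45701:
  vertical leg: d = -19.45701 mm → contributes +746377.5 mm⁴
  horizontal leg (remainder): d = 30.54299 mm → contributes +1 865 246 mm⁴
Total I = 2 611 623 mm⁴.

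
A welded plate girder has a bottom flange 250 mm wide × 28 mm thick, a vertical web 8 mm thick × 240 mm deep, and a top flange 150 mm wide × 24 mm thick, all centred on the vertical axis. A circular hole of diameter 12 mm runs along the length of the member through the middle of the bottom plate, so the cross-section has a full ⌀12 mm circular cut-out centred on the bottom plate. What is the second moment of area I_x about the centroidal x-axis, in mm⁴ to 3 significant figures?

I_x ≈ 1.80 × 10⁸ mm⁴

Break the section into simple shapes (no overlaps), measuring from the bottom-left corner of the bounding box.
Bottom plate: 250 × 28, A = 7 000 mm², y = 14 mm, Ī = 457 333 mm⁴.
Web plate: 8 × 240, A = 1 920 mm², y = 148 mm, Ī = 9 216 000 mm⁴.
Top plate: 150 × 24, A = 3 600 mm², y = 280 mm, Ī = 172 800 mm⁴.
Hole (subtracted): ⌀12, A = 113.1 mm², y = 14 mm, Ī = 1017.9 mm⁴.
Centroid: ȳ = ΣA·y / ΣA = 111.92 mm.
Transfer each piece to the centroidal x-axis using Ī + A·d² with d = y − 111.92:
  bottom plate: d = -97.92 mm → contributes +67 575 186 mm⁴
  web plate: d = 36.08 mm → contributes +11 715 435 mm⁴
  top plate: d = 168.08 mm → contributes +101 876 372 mm⁴
  hole: d = -97.92 mm → contributes −1 085 425 mm⁴
Total I = 180 081 569 mm⁴.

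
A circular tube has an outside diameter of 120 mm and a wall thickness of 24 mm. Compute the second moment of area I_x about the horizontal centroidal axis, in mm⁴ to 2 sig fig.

Decompose the section into non-overlapping parts with the origin at the bottom-left of its bounding rectangle.
Outer circle: ⌀120, A = 11 310 mm², y = 60 mm, Ī = 10 178 760 mm⁴.
Bore (subtracted): ⌀72, A = 4 072 mm², y = 60 mm, Ī = 1 319 167 mm⁴.
By symmetry the centroid is at mid-height, ȳ = 60 mm.
All pieces are centred on the horizontal centroidal axis, so I = ΣĪ (holes subtracted) = 8 859 593 mm⁴.

I_x ≈ 8.9 × 10⁶ mm⁴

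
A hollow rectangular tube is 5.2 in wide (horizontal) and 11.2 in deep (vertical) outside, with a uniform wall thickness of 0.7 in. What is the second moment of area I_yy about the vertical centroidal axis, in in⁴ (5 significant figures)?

I_yy ≈ 86.422 in⁴

Break the section into simple shapes (no overlaps), measuring from the bottom-left corner of the bounding box.
Outer rectangle: 5.2 × 11.2, A = 58.24 in², x = 2.6 in, Ī = 131.2341 in⁴.
Inner void (subtracted): 3.8 × 9.8, A = 37.24 in², x = 2.6 in, Ī = 44.81213 in⁴.
By symmetry the centroid is at mid-width, x̄ = 2.6 in.
All pieces are centred on the vertical centroidal axis, so I = ΣĪ (holes subtracted) = 86.422 in⁴.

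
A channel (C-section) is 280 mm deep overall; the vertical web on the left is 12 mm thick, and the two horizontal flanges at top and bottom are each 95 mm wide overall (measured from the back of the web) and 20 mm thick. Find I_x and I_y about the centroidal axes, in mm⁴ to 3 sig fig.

I_x ≈ 7.82 × 10⁷ mm⁴, I_y ≈ 5.71 × 10⁶ mm⁴

Split into non-overlapping primitives; take the origin at the lower-left of the bounding box.
Web: 12 × 280, A = 3 360 mm², y = 140 mm, Ī = 21 952 000 mm⁴.
Top flange (beyond web): 83 × 20, A = 1 660 mm², y = 270 mm, Ī = 55 333 mm⁴.
Bottom flange (beyond web): 83 × 20, A = 1 660 mm², y = 10 mm, Ī = 55 333 mm⁴.
By symmetry the centroid is at mid-height, ȳ = 140 mm.
Transfer each piece to the centroidal x-axis using Ī + A·d² with d = y − 140:
  web: d = 0 mm → contributes +21 952 000 mm⁴
  top flange (beyond web): d = 130 mm → contributes +28 109 333 mm⁴
  bottom flange (beyond web): d = -130 mm → contributes +28 109 333 mm⁴
Total I = 78 170 667 mm⁴.
For the y-axis: x̄ = 29.608 mm.
Repeating about the centroidal y-axis gives I_y = 5 714 079 mm⁴.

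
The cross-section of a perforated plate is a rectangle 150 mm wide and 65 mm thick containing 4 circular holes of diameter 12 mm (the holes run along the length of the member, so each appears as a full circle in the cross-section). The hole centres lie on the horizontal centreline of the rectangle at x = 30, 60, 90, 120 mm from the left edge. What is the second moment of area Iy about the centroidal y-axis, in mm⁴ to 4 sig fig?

Break the section into simple shapes (no overlaps), measuring from the bottom-left corner of the bounding box.
Plate: 150 × 65, A = 9 750 mm², x = 75 mm, Ī = 18 281 250 mm⁴.
Hole 1 (subtracted): ⌀12, A = 113.097 mm², x = 30 mm, Ī = 1017.88 mm⁴.
Hole 2 (subtracted): ⌀12, A = 113.097 mm², x = 60 mm, Ī = 1017.88 mm⁴.
Hole 3 (subtracted): ⌀12, A = 113.097 mm², x = 90 mm, Ī = 1017.88 mm⁴.
Hole 4 (subtracted): ⌀12, A = 113.097 mm², x = 120 mm, Ī = 1017.88 mm⁴.
By symmetry the centroid is at mid-width, x̄ = 75 mm.
Transfer each piece to the centroidal y-axis using Ī + A·d² with d = x − 75:
  plate: d = 0 mm → contributes +18 281 250 mm⁴
  hole 1: d = -45 mm → contributes −230 040 mm⁴
  hole 2: d = -15 mm → contributes −26464.8 mm⁴
  hole 3: d = 15 mm → contributes −26464.8 mm⁴
  hole 4: d = 45 mm → contributes −230 040 mm⁴
Total I = 17 768 240 mm⁴.

Iy ≈ 1.777 × 10⁷ mm⁴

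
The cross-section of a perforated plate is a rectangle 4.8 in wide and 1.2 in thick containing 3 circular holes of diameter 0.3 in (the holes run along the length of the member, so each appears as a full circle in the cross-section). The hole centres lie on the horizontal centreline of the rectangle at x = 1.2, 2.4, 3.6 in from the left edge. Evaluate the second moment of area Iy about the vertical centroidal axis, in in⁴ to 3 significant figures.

Iy ≈ 10.9 in⁴

Break the section into simple shapes (no overlaps), measuring from the bottom-left corner of the bounding box.
Plate: 4.8 × 1.2, A = 5.76 in², x = 2.4 in, Ī = 11.059 in⁴.
Hole 1 (subtracted): ⌀0.3, A = 0.070686 in², x = 1.2 in, Ī = 0.00039761 in⁴.
Hole 2 (subtracted): ⌀0.3, A = 0.070686 in², x = 2.4 in, Ī = 0.00039761 in⁴.
Hole 3 (subtracted): ⌀0.3, A = 0.070686 in², x = 3.6 in, Ī = 0.00039761 in⁴.
By symmetry the centroid is at mid-width, x̄ = 2.4 in.
Transfer each piece to the vertical centroidal axis using Ī + A·d² with d = x − 2.4:
  plate: d = 0 in → contributes +11.059 in⁴
  hole 1: d = -1.2 in → contributes −0.10219 in⁴
  hole 2: d = 0 in → contributes −0.00039761 in⁴
  hole 3: d = 1.2 in → contributes −0.10219 in⁴
Total I = 10.854 in⁴.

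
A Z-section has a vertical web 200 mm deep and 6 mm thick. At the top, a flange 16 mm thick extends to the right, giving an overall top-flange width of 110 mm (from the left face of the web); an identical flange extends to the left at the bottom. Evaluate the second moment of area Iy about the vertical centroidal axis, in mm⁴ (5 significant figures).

Iy ≈ 1.3070 × 10⁷ mm⁴

Decompose the section into non-overlapping parts with the origin at the bottom-left of its bounding rectangle.
Web: 6 × 200, A = 1 200 mm², x = 107 mm, Ī = 3 600 mm⁴.
Top flange (beyond web): 104 × 16, A = 1 664 mm², x = 162 mm, Ī = 1 499 819 mm⁴.
Bottom flange (beyond web): 104 × 16, A = 1 664 mm², x = 52 mm, Ī = 1 499 819 mm⁴.
Centroid: x̄ = ΣA·x / ΣA = 107 mm.
Transfer each piece to the vertical centroidal axis using Ī + A·d² with d = x − 107:
  web: d = 0 mm → contributes +3 600 mm⁴
  top flange (beyond web): d = 55 mm → contributes +6 533 419 mm⁴
  bottom flange (beyond web): d = -55 mm → contributes +6 533 419 mm⁴
Total I = 13 070 437 mm⁴.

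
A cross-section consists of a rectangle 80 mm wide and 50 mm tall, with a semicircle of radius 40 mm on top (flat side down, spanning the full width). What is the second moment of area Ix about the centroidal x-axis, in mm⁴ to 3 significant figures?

Decompose the section into non-overlapping parts with the origin at the bottom-left of its bounding rectangle.
Rectangular body: 80 × 50, A = 4 000 mm², y = 25 mm, Ī = 833 333 mm⁴.
Semicircular cap: semicircle r = 40, A = 2513.3 mm², y = 66.977 mm, Ī = 280 978 mm⁴.
Centroid: ȳ = ΣA·y / ΣA = 41.197 mm.
Transfer each piece to the centroidal x-axis using Ī + A·d² with d = y − 41.197:
  rectangular body: d = -16.197 mm → contributes +1 882 765 mm⁴
  semicircular cap: d = 25.779 mm → contributes +1 951 200 mm⁴
Total I = 3 833 964 mm⁴.

Ix ≈ 3.83 × 10⁶ mm⁴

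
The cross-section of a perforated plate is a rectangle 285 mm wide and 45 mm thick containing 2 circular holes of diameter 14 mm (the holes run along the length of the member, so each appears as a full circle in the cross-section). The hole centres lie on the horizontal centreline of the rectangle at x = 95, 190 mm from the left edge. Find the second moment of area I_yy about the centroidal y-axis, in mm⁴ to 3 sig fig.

Break the section into simple shapes (no overlaps), measuring from the bottom-left corner of the bounding box.
Plate: 285 × 45, A = 12 825 mm², x = 142.5 mm, Ī = 86 809 219 mm⁴.
Hole 1 (subtracted): ⌀14, A = 153.94 mm², x = 95 mm, Ī = 1885.7 mm⁴.
Hole 2 (subtracted): ⌀14, A = 153.94 mm², x = 190 mm, Ī = 1885.7 mm⁴.
By symmetry the centroid is at mid-width, x̄ = 142.5 mm.
Transfer each piece to the centroidal y-axis using Ī + A·d² with d = x − 142.5:
  plate: d = 0 mm → contributes +86 809 219 mm⁴
  hole 1: d = -47.5 mm → contributes −349 208 mm⁴
  hole 2: d = 47.5 mm → contributes −349 208 mm⁴
Total I = 86 110 802 mm⁴.

I_yy ≈ 8.61 × 10⁷ mm⁴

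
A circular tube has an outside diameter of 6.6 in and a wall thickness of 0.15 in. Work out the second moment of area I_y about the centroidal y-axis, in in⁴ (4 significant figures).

I_y ≈ 15.81 in⁴

Treat the section as a set of non-overlapping primitives; coordinates are from the bounding-box lower-left.
Outer circle: ⌀6.6, A = 34.2119 in², x = 3.3 in, Ī = 93.142 in⁴.
Bore (subtracted): ⌀6.3, A = 31.1725 in², x = 3.3 in, Ī = 77.3272 in⁴.
By symmetry the centroid is at mid-width, x̄ = 3.3 in.
All pieces are centred on the centroidal y-axis, so I = ΣĪ (holes subtracted) = 15.8149 in⁴.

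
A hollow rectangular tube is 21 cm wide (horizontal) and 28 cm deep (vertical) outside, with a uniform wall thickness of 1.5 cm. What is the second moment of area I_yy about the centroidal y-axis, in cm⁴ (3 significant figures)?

Break the section into simple shapes (no overlaps), measuring from the bottom-left corner of the bounding box.
Outer rectangle: 21 × 28, A = 588 cm², x = 10.5 cm, Ī = 21 609 cm⁴.
Inner void (subtracted): 18 × 25, A = 450 cm², x = 10.5 cm, Ī = 12 150 cm⁴.
By symmetry the centroid is at mid-width, x̄ = 10.5 cm.
All pieces are centred on the centroidal y-axis, so I = ΣĪ (holes subtracted) = 9 459 cm⁴.

I_yy ≈ 9460 cm⁴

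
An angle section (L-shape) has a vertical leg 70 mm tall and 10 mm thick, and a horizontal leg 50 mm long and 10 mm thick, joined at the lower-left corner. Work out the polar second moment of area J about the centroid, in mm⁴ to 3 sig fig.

Decompose the section into non-overlapping parts with the origin at the bottom-left of its bounding rectangle.
Vertical leg: 10 × 70, A = 700 mm², y = 35 mm, Ī = 285 833 mm⁴.
Horizontal leg (remainder): 40 × 10, A = 400 mm², y = 5 mm, Ī = 3333.3 mm⁴.
Centroid: ȳ = ΣA·y / ΣA = 24.091 mm.
Transfer each piece to the centroidal x-axis using Ī + A·d² with d = y − 24.091:
  vertical leg: d = 10.909 mm → contributes +369 139 mm⁴
  horizontal leg (remainder): d = -19.091 mm → contributes +149 118 mm⁴
Total I = 518 258 mm⁴.
For the y-axis: x̄ = 14.091 mm.
Repeating about the centroidal y-axis gives I_y = 218 258 mm⁴.
Polar second moment: J = I_x + I_y = 736 515 mm⁴.

J ≈ 7.37 × 10⁵ mm⁴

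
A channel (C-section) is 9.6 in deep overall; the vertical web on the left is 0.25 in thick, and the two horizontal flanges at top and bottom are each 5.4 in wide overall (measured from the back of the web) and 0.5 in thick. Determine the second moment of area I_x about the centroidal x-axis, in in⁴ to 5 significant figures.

I_x ≈ 125.16 in⁴

Break the section into simple shapes (no overlaps), measuring from the bottom-left corner of the bounding box.
Web: 0.25 × 9.6, A = 2.4 in², y = 4.8 in, Ī = 18.432 in⁴.
Top flange (beyond web): 5.15 × 0.5, A = 2.575 in², y = 9.35 in, Ī = 0.05364583 in⁴.
Bottom flange (beyond web): 5.15 × 0.5, A = 2.575 in², y = 0.25 in, Ī = 0.05364583 in⁴.
By symmetry the centroid is at mid-height, ȳ = 4.8 in.
Transfer each piece to the centroidal x-axis using Ī + A·d² with d = y − 4.8:
  web: d = 0 in → contributes +18.432 in⁴
  top flange (beyond web): d = 4.55 in → contributes +53.36258 in⁴
  bottom flange (beyond web): d = -4.55 in → contributes +53.36258 in⁴
Total I = 125.1572 in⁴.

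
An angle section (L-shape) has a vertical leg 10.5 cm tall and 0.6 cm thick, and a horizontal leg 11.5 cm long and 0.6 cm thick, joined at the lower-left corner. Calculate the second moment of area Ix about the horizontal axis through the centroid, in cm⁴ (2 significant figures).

Break the section into simple shapes (no overlaps), measuring from the bottom-left corner of the bounding box.
Vertical leg: 0.6 × 10.5, A = 6.3 cm², y = 5.25 cm, Ī = 57.88 cm⁴.
Horizontal leg (remainder): 10.9 × 0.6, A = 6.54 cm², y = 0.3 cm, Ī = 0.1962 cm⁴.
Centroid: ȳ = ΣA·y / ΣA = 2.729 cm.
Transfer each piece to the horizontal axis through the centroid using Ī + A·d² with d = y − 2.729:
  vertical leg: d = 2.521 cm → contributes +97.93 cm⁴
  horizontal leg (remainder): d = -2.429 cm → contributes +38.77 cm⁴
Total I = 136.7 cm⁴.

Ix ≈ 140 cm⁴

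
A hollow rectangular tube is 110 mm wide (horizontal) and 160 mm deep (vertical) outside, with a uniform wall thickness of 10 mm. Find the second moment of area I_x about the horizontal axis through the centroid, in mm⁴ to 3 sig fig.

Treat the section as a set of non-overlapping primitives; coordinates are from the bounding-box lower-left.
Outer rectangle: 110 × 160, A = 17 600 mm², y = 80 mm, Ī = 37 546 667 mm⁴.
Inner void (subtracted): 90 × 140, A = 12 600 mm², y = 80 mm, Ī = 20 580 000 mm⁴.
By symmetry the centroid is at mid-height, ȳ = 80 mm.
All pieces are centred on the horizontal axis through the centroid, so I = ΣĪ (holes subtracted) = 16 966 667 mm⁴.

I_x ≈ 1.70 × 10⁷ mm⁴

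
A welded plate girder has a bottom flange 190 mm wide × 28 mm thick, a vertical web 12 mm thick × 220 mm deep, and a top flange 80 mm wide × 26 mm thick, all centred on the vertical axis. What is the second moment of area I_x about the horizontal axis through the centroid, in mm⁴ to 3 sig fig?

I_x ≈ 1.08 × 10⁸ mm⁴

Decompose the section into non-overlapping parts with the origin at the bottom-left of its bounding rectangle.
Bottom plate: 190 × 28, A = 5 320 mm², y = 14 mm, Ī = 347 573 mm⁴.
Web plate: 12 × 220, A = 2 640 mm², y = 138 mm, Ī = 10 648 000 mm⁴.
Top plate: 80 × 26, A = 2 080 mm², y = 261 mm, Ī = 117 173 mm⁴.
Centroid: ȳ = ΣA·y / ΣA = 97.777 mm.
Transfer each piece to the horizontal axis through the centroid using Ī + A·d² with d = y − 97.777:
  bottom plate: d = -83.777 mm → contributes +37 686 354 mm⁴
  web plate: d = 40.223 mm → contributes +14 919 252 mm⁴
  top plate: d = 163.22 mm → contributes +55 532 082 mm⁴
Total I = 108 137 687 mm⁴.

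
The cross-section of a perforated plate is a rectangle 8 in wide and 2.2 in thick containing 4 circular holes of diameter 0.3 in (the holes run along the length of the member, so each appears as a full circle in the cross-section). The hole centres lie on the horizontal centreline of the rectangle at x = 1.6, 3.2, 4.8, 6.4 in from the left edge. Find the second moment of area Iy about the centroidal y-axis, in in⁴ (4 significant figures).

Iy ≈ 92.96 in⁴

Break the section into simple shapes (no overlaps), measuring from the bottom-left corner of the bounding box.
Plate: 8 × 2.2, A = 17.6 in², x = 4 in, Ī = 93.8667 in⁴.
Hole 1 (subtracted): ⌀0.3, A = 0.0706858 in², x = 1.6 in, Ī = 0.000397608 in⁴.
Hole 2 (subtracted): ⌀0.3, A = 0.0706858 in², x = 3.2 in, Ī = 0.000397608 in⁴.
Hole 3 (subtracted): ⌀0.3, A = 0.0706858 in², x = 4.8 in, Ī = 0.000397608 in⁴.
Hole 4 (subtracted): ⌀0.3, A = 0.0706858 in², x = 6.4 in, Ī = 0.000397608 in⁴.
By symmetry the centroid is at mid-width, x̄ = 4 in.
Transfer each piece to the centroidal y-axis using Ī + A·d² with d = x − 4:
  plate: d = 0 in → contributes +93.8667 in⁴
  hole 1: d = -2.4 in → contributes −0.407548 in⁴
  hole 2: d = -0.8 in → contributes −0.0456365 in⁴
  hole 3: d = 0.8 in → contributes −0.0456365 in⁴
  hole 4: d = 2.4 in → contributes −0.407548 in⁴
Total I = 92.9603 in⁴.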